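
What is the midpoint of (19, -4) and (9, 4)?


Midpoint = ((19+9)/2, (-4+4)/2) = (14, 0)

(14, 0)


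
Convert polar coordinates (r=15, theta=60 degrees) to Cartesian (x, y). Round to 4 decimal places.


x = 15 * cos(60) = 7.5
y = 15 * sin(60) = 12.9904

(7.5, 12.9904)


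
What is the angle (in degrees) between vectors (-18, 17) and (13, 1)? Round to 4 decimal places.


dot = -18*13 + 17*1 = -217
|u| = 24.7588, |v| = 13.0384
cos(angle) = -0.6722
angle = 132.2379 degrees

132.2379 degrees


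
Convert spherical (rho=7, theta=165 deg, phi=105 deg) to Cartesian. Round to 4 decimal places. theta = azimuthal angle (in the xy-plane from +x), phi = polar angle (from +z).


x = 7 * sin(105) * cos(165) = -6.5311
y = 7 * sin(105) * sin(165) = 1.75
z = 7 * cos(105) = -1.8117

(-6.5311, 1.75, -1.8117)


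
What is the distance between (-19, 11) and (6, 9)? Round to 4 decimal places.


d = sqrt((6--19)^2 + (9-11)^2) = 25.0799

25.0799


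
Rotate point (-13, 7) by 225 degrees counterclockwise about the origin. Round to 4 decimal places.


x' = -13*cos(225) - 7*sin(225) = 14.1421
y' = -13*sin(225) + 7*cos(225) = 4.2426

(14.1421, 4.2426)


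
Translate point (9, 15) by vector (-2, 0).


Translation: (x+dx, y+dy) = (9+-2, 15+0) = (7, 15)

(7, 15)


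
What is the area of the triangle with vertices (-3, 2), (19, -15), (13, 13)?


Area = |x1(y2-y3) + x2(y3-y1) + x3(y1-y2)| / 2
= |-3*(-15-13) + 19*(13-2) + 13*(2--15)| / 2
= 257

257


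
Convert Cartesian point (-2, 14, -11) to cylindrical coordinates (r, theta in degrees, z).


r = sqrt((-2)^2 + 14^2) = 14.1421
theta = atan2(14, -2) = 98.1301 deg
z = -11

r = 14.1421, theta = 98.1301 deg, z = -11


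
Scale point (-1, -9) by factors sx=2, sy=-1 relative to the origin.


Scaling: (x*sx, y*sy) = (-1*2, -9*-1) = (-2, 9)

(-2, 9)


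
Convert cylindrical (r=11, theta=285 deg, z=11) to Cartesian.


x = 11 * cos(285) = 2.847
y = 11 * sin(285) = -10.6252
z = 11

(2.847, -10.6252, 11)


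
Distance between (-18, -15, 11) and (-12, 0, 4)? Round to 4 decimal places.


d = sqrt((-12--18)^2 + (0--15)^2 + (4-11)^2) = 17.6068

17.6068


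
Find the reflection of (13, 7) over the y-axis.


Reflection across y-axis: (x, y) -> (-x, y)
(13, 7) -> (-13, 7)

(-13, 7)


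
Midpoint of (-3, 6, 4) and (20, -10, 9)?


Midpoint = ((-3+20)/2, (6+-10)/2, (4+9)/2) = (8.5, -2, 6.5)

(8.5, -2, 6.5)


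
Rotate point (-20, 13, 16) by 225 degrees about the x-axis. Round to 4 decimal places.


x' = -20
y' = 13*cos(225) - 16*sin(225) = 2.1213
z' = 13*sin(225) + 16*cos(225) = -20.5061

(-20, 2.1213, -20.5061)


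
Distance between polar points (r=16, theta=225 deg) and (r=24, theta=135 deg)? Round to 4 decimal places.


d = sqrt(r1^2 + r2^2 - 2*r1*r2*cos(t2-t1))
d = sqrt(16^2 + 24^2 - 2*16*24*cos(135-225)) = 28.8444

28.8444


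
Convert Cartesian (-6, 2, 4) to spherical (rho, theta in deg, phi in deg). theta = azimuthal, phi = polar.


rho = sqrt((-6)^2 + 2^2 + 4^2) = 7.4833
theta = atan2(2, -6) = 161.5651 deg
phi = acos(4/7.4833) = 57.6885 deg

rho = 7.4833, theta = 161.5651 deg, phi = 57.6885 deg


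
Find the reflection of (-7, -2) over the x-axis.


Reflection across x-axis: (x, y) -> (x, -y)
(-7, -2) -> (-7, 2)

(-7, 2)


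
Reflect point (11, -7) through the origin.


Reflection through origin: (x, y) -> (-x, -y)
(11, -7) -> (-11, 7)

(-11, 7)


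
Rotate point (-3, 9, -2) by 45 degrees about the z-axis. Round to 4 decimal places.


x' = -3*cos(45) - 9*sin(45) = -8.4853
y' = -3*sin(45) + 9*cos(45) = 4.2426
z' = -2

(-8.4853, 4.2426, -2)


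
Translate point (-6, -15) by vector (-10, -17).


Translation: (x+dx, y+dy) = (-6+-10, -15+-17) = (-16, -32)

(-16, -32)


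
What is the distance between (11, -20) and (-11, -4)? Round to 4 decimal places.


d = sqrt((-11-11)^2 + (-4--20)^2) = 27.2029

27.2029


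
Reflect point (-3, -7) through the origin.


Reflection through origin: (x, y) -> (-x, -y)
(-3, -7) -> (3, 7)

(3, 7)


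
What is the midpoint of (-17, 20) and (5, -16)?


Midpoint = ((-17+5)/2, (20+-16)/2) = (-6, 2)

(-6, 2)


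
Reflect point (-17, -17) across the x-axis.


Reflection across x-axis: (x, y) -> (x, -y)
(-17, -17) -> (-17, 17)

(-17, 17)


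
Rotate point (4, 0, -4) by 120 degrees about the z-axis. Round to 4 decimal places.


x' = 4*cos(120) - 0*sin(120) = -2
y' = 4*sin(120) + 0*cos(120) = 3.4641
z' = -4

(-2, 3.4641, -4)


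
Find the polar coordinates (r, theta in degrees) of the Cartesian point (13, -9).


r = sqrt(13^2 + (-9)^2) = 15.8114
theta = atan2(-9, 13) = 325.3048 degrees

r = 15.8114, theta = 325.3048 degrees


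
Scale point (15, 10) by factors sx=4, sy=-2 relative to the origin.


Scaling: (x*sx, y*sy) = (15*4, 10*-2) = (60, -20)

(60, -20)


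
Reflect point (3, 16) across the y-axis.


Reflection across y-axis: (x, y) -> (-x, y)
(3, 16) -> (-3, 16)

(-3, 16)


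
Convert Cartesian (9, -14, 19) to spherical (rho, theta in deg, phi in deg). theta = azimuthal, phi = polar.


rho = sqrt(9^2 + (-14)^2 + 19^2) = 25.2587
theta = atan2(-14, 9) = 302.7352 deg
phi = acos(19/25.2587) = 41.2172 deg

rho = 25.2587, theta = 302.7352 deg, phi = 41.2172 deg


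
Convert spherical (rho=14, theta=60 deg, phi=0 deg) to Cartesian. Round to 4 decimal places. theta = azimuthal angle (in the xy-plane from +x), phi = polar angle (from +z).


x = 14 * sin(0) * cos(60) = 0
y = 14 * sin(0) * sin(60) = 0
z = 14 * cos(0) = 14

(0, 0, 14)


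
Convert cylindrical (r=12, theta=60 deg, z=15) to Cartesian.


x = 12 * cos(60) = 6
y = 12 * sin(60) = 10.3923
z = 15

(6, 10.3923, 15)


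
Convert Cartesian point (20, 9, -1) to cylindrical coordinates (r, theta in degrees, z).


r = sqrt(20^2 + 9^2) = 21.9317
theta = atan2(9, 20) = 24.2277 deg
z = -1

r = 21.9317, theta = 24.2277 deg, z = -1


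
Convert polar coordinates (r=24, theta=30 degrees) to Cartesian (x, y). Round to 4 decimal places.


x = 24 * cos(30) = 20.7846
y = 24 * sin(30) = 12

(20.7846, 12)


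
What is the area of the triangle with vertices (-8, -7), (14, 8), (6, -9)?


Area = |x1(y2-y3) + x2(y3-y1) + x3(y1-y2)| / 2
= |-8*(8--9) + 14*(-9--7) + 6*(-7-8)| / 2
= 127

127


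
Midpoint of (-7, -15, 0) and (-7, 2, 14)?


Midpoint = ((-7+-7)/2, (-15+2)/2, (0+14)/2) = (-7, -6.5, 7)

(-7, -6.5, 7)


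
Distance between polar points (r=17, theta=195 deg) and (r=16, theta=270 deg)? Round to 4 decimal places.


d = sqrt(r1^2 + r2^2 - 2*r1*r2*cos(t2-t1))
d = sqrt(17^2 + 16^2 - 2*17*16*cos(270-195)) = 20.1048

20.1048


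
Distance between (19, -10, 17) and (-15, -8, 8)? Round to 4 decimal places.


d = sqrt((-15-19)^2 + (-8--10)^2 + (8-17)^2) = 35.2278

35.2278


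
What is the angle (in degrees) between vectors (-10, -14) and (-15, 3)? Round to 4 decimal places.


dot = -10*-15 + -14*3 = 108
|u| = 17.2047, |v| = 15.2971
cos(angle) = 0.4104
angle = 65.7723 degrees

65.7723 degrees


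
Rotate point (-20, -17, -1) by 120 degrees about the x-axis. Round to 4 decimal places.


x' = -20
y' = -17*cos(120) - -1*sin(120) = 9.366
z' = -17*sin(120) + -1*cos(120) = -14.2224

(-20, 9.366, -14.2224)


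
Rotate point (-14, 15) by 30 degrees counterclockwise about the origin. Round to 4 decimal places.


x' = -14*cos(30) - 15*sin(30) = -19.6244
y' = -14*sin(30) + 15*cos(30) = 5.9904

(-19.6244, 5.9904)


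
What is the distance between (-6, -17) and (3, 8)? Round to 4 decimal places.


d = sqrt((3--6)^2 + (8--17)^2) = 26.5707

26.5707


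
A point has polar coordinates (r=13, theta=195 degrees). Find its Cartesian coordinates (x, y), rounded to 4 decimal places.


x = 13 * cos(195) = -12.557
y = 13 * sin(195) = -3.3646

(-12.557, -3.3646)


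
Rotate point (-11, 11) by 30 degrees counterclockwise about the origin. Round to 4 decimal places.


x' = -11*cos(30) - 11*sin(30) = -15.0263
y' = -11*sin(30) + 11*cos(30) = 4.0263

(-15.0263, 4.0263)


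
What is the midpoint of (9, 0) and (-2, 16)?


Midpoint = ((9+-2)/2, (0+16)/2) = (3.5, 8)

(3.5, 8)


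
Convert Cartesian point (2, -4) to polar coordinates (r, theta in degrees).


r = sqrt(2^2 + (-4)^2) = 4.4721
theta = atan2(-4, 2) = 296.5651 degrees

r = 4.4721, theta = 296.5651 degrees


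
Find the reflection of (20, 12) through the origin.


Reflection through origin: (x, y) -> (-x, -y)
(20, 12) -> (-20, -12)

(-20, -12)


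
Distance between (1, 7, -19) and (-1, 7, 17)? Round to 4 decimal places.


d = sqrt((-1-1)^2 + (7-7)^2 + (17--19)^2) = 36.0555

36.0555


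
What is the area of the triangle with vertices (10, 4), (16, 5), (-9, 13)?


Area = |x1(y2-y3) + x2(y3-y1) + x3(y1-y2)| / 2
= |10*(5-13) + 16*(13-4) + -9*(4-5)| / 2
= 36.5

36.5


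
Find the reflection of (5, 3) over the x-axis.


Reflection across x-axis: (x, y) -> (x, -y)
(5, 3) -> (5, -3)

(5, -3)


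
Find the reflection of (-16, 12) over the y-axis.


Reflection across y-axis: (x, y) -> (-x, y)
(-16, 12) -> (16, 12)

(16, 12)


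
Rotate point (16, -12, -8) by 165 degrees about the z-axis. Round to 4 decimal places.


x' = 16*cos(165) - -12*sin(165) = -12.349
y' = 16*sin(165) + -12*cos(165) = 15.7322
z' = -8

(-12.349, 15.7322, -8)


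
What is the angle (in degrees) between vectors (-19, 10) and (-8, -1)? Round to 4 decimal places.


dot = -19*-8 + 10*-1 = 142
|u| = 21.4709, |v| = 8.0623
cos(angle) = 0.8203
angle = 34.8836 degrees

34.8836 degrees


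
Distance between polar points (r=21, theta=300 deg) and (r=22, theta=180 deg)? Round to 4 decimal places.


d = sqrt(r1^2 + r2^2 - 2*r1*r2*cos(t2-t1))
d = sqrt(21^2 + 22^2 - 2*21*22*cos(180-300)) = 37.2424

37.2424


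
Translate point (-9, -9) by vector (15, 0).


Translation: (x+dx, y+dy) = (-9+15, -9+0) = (6, -9)

(6, -9)


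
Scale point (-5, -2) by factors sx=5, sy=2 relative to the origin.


Scaling: (x*sx, y*sy) = (-5*5, -2*2) = (-25, -4)

(-25, -4)


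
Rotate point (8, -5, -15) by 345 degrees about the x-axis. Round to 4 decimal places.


x' = 8
y' = -5*cos(345) - -15*sin(345) = -8.7119
z' = -5*sin(345) + -15*cos(345) = -13.1948

(8, -8.7119, -13.1948)


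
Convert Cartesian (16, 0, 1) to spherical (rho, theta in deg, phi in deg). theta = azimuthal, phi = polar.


rho = sqrt(16^2 + 0^2 + 1^2) = 16.0312
theta = atan2(0, 16) = 0 deg
phi = acos(1/16.0312) = 86.4237 deg

rho = 16.0312, theta = 0 deg, phi = 86.4237 deg


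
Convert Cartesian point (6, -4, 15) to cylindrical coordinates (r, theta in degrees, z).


r = sqrt(6^2 + (-4)^2) = 7.2111
theta = atan2(-4, 6) = 326.3099 deg
z = 15

r = 7.2111, theta = 326.3099 deg, z = 15


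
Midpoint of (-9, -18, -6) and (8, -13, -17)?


Midpoint = ((-9+8)/2, (-18+-13)/2, (-6+-17)/2) = (-0.5, -15.5, -11.5)

(-0.5, -15.5, -11.5)


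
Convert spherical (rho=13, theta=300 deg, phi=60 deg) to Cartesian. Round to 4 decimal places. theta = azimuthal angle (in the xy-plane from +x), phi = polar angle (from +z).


x = 13 * sin(60) * cos(300) = 5.6292
y = 13 * sin(60) * sin(300) = -9.75
z = 13 * cos(60) = 6.5

(5.6292, -9.75, 6.5)


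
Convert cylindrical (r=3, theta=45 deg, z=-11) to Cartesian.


x = 3 * cos(45) = 2.1213
y = 3 * sin(45) = 2.1213
z = -11

(2.1213, 2.1213, -11)


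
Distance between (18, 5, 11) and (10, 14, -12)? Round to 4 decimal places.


d = sqrt((10-18)^2 + (14-5)^2 + (-12-11)^2) = 25.9615

25.9615


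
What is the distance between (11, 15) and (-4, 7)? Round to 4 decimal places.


d = sqrt((-4-11)^2 + (7-15)^2) = 17

17


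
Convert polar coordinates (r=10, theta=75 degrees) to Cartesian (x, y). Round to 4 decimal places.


x = 10 * cos(75) = 2.5882
y = 10 * sin(75) = 9.6593

(2.5882, 9.6593)


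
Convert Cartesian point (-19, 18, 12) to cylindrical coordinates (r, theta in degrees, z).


r = sqrt((-19)^2 + 18^2) = 26.1725
theta = atan2(18, -19) = 136.5482 deg
z = 12

r = 26.1725, theta = 136.5482 deg, z = 12


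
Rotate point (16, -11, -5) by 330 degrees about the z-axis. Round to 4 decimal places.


x' = 16*cos(330) - -11*sin(330) = 8.3564
y' = 16*sin(330) + -11*cos(330) = -17.5263
z' = -5

(8.3564, -17.5263, -5)


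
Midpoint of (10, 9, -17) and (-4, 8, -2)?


Midpoint = ((10+-4)/2, (9+8)/2, (-17+-2)/2) = (3, 8.5, -9.5)

(3, 8.5, -9.5)


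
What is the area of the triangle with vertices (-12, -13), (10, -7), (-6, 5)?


Area = |x1(y2-y3) + x2(y3-y1) + x3(y1-y2)| / 2
= |-12*(-7-5) + 10*(5--13) + -6*(-13--7)| / 2
= 180

180


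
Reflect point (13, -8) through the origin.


Reflection through origin: (x, y) -> (-x, -y)
(13, -8) -> (-13, 8)

(-13, 8)


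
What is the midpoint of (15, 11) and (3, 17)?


Midpoint = ((15+3)/2, (11+17)/2) = (9, 14)

(9, 14)


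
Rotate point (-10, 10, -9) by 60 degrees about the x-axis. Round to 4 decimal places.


x' = -10
y' = 10*cos(60) - -9*sin(60) = 12.7942
z' = 10*sin(60) + -9*cos(60) = 4.1603

(-10, 12.7942, 4.1603)


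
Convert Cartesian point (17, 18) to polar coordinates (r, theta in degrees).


r = sqrt(17^2 + 18^2) = 24.7588
theta = atan2(18, 17) = 46.6366 degrees

r = 24.7588, theta = 46.6366 degrees


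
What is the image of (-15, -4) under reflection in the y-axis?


Reflection across y-axis: (x, y) -> (-x, y)
(-15, -4) -> (15, -4)

(15, -4)


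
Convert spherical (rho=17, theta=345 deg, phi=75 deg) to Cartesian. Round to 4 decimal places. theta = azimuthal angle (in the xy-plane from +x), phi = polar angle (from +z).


x = 17 * sin(75) * cos(345) = 15.8612
y = 17 * sin(75) * sin(345) = -4.25
z = 17 * cos(75) = 4.3999

(15.8612, -4.25, 4.3999)


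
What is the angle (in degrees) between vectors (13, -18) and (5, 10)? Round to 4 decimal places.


dot = 13*5 + -18*10 = -115
|u| = 22.2036, |v| = 11.1803
cos(angle) = -0.4633
angle = 117.5973 degrees

117.5973 degrees


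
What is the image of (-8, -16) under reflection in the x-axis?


Reflection across x-axis: (x, y) -> (x, -y)
(-8, -16) -> (-8, 16)

(-8, 16)


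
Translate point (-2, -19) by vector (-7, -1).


Translation: (x+dx, y+dy) = (-2+-7, -19+-1) = (-9, -20)

(-9, -20)


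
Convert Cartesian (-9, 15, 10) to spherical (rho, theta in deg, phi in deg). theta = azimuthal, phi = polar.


rho = sqrt((-9)^2 + 15^2 + 10^2) = 20.1494
theta = atan2(15, -9) = 120.9638 deg
phi = acos(10/20.1494) = 60.245 deg

rho = 20.1494, theta = 120.9638 deg, phi = 60.245 deg


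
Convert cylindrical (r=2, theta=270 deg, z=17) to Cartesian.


x = 2 * cos(270) = 0
y = 2 * sin(270) = -2
z = 17

(0, -2, 17)


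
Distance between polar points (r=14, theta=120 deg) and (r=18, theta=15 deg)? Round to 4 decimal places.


d = sqrt(r1^2 + r2^2 - 2*r1*r2*cos(t2-t1))
d = sqrt(14^2 + 18^2 - 2*14*18*cos(15-120)) = 25.5038

25.5038


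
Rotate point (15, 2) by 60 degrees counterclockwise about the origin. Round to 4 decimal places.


x' = 15*cos(60) - 2*sin(60) = 5.7679
y' = 15*sin(60) + 2*cos(60) = 13.9904

(5.7679, 13.9904)


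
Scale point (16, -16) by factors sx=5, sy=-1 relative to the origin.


Scaling: (x*sx, y*sy) = (16*5, -16*-1) = (80, 16)

(80, 16)


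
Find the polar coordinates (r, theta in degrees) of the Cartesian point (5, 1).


r = sqrt(5^2 + 1^2) = 5.099
theta = atan2(1, 5) = 11.3099 degrees

r = 5.099, theta = 11.3099 degrees


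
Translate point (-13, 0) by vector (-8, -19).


Translation: (x+dx, y+dy) = (-13+-8, 0+-19) = (-21, -19)

(-21, -19)


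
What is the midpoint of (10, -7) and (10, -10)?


Midpoint = ((10+10)/2, (-7+-10)/2) = (10, -8.5)

(10, -8.5)


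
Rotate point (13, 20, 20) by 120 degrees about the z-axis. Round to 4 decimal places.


x' = 13*cos(120) - 20*sin(120) = -23.8205
y' = 13*sin(120) + 20*cos(120) = 1.2583
z' = 20

(-23.8205, 1.2583, 20)


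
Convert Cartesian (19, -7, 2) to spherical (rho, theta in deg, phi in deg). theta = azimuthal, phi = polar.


rho = sqrt(19^2 + (-7)^2 + 2^2) = 20.347
theta = atan2(-7, 19) = 339.7751 deg
phi = acos(2/20.347) = 84.359 deg

rho = 20.347, theta = 339.7751 deg, phi = 84.359 deg


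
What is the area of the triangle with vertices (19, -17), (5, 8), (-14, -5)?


Area = |x1(y2-y3) + x2(y3-y1) + x3(y1-y2)| / 2
= |19*(8--5) + 5*(-5--17) + -14*(-17-8)| / 2
= 328.5

328.5


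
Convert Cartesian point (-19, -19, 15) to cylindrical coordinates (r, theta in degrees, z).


r = sqrt((-19)^2 + (-19)^2) = 26.8701
theta = atan2(-19, -19) = 225 deg
z = 15

r = 26.8701, theta = 225 deg, z = 15


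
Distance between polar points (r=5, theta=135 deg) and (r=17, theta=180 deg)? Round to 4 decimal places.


d = sqrt(r1^2 + r2^2 - 2*r1*r2*cos(t2-t1))
d = sqrt(5^2 + 17^2 - 2*5*17*cos(180-135)) = 13.9209

13.9209


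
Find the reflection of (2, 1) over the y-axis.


Reflection across y-axis: (x, y) -> (-x, y)
(2, 1) -> (-2, 1)

(-2, 1)


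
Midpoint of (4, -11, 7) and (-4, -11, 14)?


Midpoint = ((4+-4)/2, (-11+-11)/2, (7+14)/2) = (0, -11, 10.5)

(0, -11, 10.5)


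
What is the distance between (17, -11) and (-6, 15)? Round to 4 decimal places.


d = sqrt((-6-17)^2 + (15--11)^2) = 34.7131

34.7131


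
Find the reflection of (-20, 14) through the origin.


Reflection through origin: (x, y) -> (-x, -y)
(-20, 14) -> (20, -14)

(20, -14)


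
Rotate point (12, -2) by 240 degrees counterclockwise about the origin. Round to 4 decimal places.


x' = 12*cos(240) - -2*sin(240) = -7.7321
y' = 12*sin(240) + -2*cos(240) = -9.3923

(-7.7321, -9.3923)


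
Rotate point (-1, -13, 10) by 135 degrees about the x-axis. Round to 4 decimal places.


x' = -1
y' = -13*cos(135) - 10*sin(135) = 2.1213
z' = -13*sin(135) + 10*cos(135) = -16.2635

(-1, 2.1213, -16.2635)


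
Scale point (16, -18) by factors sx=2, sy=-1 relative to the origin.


Scaling: (x*sx, y*sy) = (16*2, -18*-1) = (32, 18)

(32, 18)


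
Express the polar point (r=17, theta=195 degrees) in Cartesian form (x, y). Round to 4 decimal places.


x = 17 * cos(195) = -16.4207
y = 17 * sin(195) = -4.3999

(-16.4207, -4.3999)


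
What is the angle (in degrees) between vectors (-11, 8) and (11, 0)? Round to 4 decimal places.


dot = -11*11 + 8*0 = -121
|u| = 13.6015, |v| = 11
cos(angle) = -0.8087
angle = 143.9726 degrees

143.9726 degrees


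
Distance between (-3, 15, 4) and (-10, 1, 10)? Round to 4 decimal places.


d = sqrt((-10--3)^2 + (1-15)^2 + (10-4)^2) = 16.7631

16.7631


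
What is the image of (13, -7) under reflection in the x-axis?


Reflection across x-axis: (x, y) -> (x, -y)
(13, -7) -> (13, 7)

(13, 7)


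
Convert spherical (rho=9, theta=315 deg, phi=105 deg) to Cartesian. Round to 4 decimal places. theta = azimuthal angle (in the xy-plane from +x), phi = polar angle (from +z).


x = 9 * sin(105) * cos(315) = 6.1471
y = 9 * sin(105) * sin(315) = -6.1471
z = 9 * cos(105) = -2.3294

(6.1471, -6.1471, -2.3294)


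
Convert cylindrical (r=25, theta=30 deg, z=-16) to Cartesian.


x = 25 * cos(30) = 21.6506
y = 25 * sin(30) = 12.5
z = -16

(21.6506, 12.5, -16)


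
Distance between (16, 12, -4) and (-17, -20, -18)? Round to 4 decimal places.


d = sqrt((-17-16)^2 + (-20-12)^2 + (-18--4)^2) = 48.0521

48.0521


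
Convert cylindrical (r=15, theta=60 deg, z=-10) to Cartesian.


x = 15 * cos(60) = 7.5
y = 15 * sin(60) = 12.9904
z = -10

(7.5, 12.9904, -10)


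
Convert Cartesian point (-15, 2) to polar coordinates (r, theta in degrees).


r = sqrt((-15)^2 + 2^2) = 15.1327
theta = atan2(2, -15) = 172.4054 degrees

r = 15.1327, theta = 172.4054 degrees


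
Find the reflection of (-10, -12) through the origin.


Reflection through origin: (x, y) -> (-x, -y)
(-10, -12) -> (10, 12)

(10, 12)


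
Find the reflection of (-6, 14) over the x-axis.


Reflection across x-axis: (x, y) -> (x, -y)
(-6, 14) -> (-6, -14)

(-6, -14)


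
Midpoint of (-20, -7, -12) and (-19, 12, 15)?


Midpoint = ((-20+-19)/2, (-7+12)/2, (-12+15)/2) = (-19.5, 2.5, 1.5)

(-19.5, 2.5, 1.5)


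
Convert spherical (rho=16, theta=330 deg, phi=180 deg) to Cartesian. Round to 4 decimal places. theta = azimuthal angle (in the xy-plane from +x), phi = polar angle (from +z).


x = 16 * sin(180) * cos(330) = 0
y = 16 * sin(180) * sin(330) = 0
z = 16 * cos(180) = -16

(0, 0, -16)


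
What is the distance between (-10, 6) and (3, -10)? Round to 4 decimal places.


d = sqrt((3--10)^2 + (-10-6)^2) = 20.6155

20.6155


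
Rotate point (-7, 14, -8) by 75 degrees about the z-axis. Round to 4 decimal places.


x' = -7*cos(75) - 14*sin(75) = -15.3347
y' = -7*sin(75) + 14*cos(75) = -3.138
z' = -8

(-15.3347, -3.138, -8)


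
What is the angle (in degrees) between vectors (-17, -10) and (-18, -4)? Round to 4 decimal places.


dot = -17*-18 + -10*-4 = 346
|u| = 19.7231, |v| = 18.4391
cos(angle) = 0.9514
angle = 17.9367 degrees

17.9367 degrees


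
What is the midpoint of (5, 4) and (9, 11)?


Midpoint = ((5+9)/2, (4+11)/2) = (7, 7.5)

(7, 7.5)


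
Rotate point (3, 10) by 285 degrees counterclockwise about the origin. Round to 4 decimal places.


x' = 3*cos(285) - 10*sin(285) = 10.4357
y' = 3*sin(285) + 10*cos(285) = -0.3096

(10.4357, -0.3096)


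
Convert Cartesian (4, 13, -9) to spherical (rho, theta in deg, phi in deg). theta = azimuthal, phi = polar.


rho = sqrt(4^2 + 13^2 + (-9)^2) = 16.3095
theta = atan2(13, 4) = 72.8973 deg
phi = acos(-9/16.3095) = 123.4923 deg

rho = 16.3095, theta = 72.8973 deg, phi = 123.4923 deg


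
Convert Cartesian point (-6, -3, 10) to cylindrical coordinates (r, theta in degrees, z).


r = sqrt((-6)^2 + (-3)^2) = 6.7082
theta = atan2(-3, -6) = 206.5651 deg
z = 10

r = 6.7082, theta = 206.5651 deg, z = 10


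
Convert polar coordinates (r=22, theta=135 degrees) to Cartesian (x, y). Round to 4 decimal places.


x = 22 * cos(135) = -15.5563
y = 22 * sin(135) = 15.5563

(-15.5563, 15.5563)


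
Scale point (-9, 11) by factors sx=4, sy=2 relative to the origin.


Scaling: (x*sx, y*sy) = (-9*4, 11*2) = (-36, 22)

(-36, 22)


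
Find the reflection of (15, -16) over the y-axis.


Reflection across y-axis: (x, y) -> (-x, y)
(15, -16) -> (-15, -16)

(-15, -16)


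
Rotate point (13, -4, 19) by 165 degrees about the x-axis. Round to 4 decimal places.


x' = 13
y' = -4*cos(165) - 19*sin(165) = -1.0539
z' = -4*sin(165) + 19*cos(165) = -19.3879

(13, -1.0539, -19.3879)


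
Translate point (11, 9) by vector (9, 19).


Translation: (x+dx, y+dy) = (11+9, 9+19) = (20, 28)

(20, 28)


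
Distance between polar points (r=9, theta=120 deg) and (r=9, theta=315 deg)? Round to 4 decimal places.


d = sqrt(r1^2 + r2^2 - 2*r1*r2*cos(t2-t1))
d = sqrt(9^2 + 9^2 - 2*9*9*cos(315-120)) = 17.846

17.846


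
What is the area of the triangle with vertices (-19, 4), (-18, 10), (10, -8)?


Area = |x1(y2-y3) + x2(y3-y1) + x3(y1-y2)| / 2
= |-19*(10--8) + -18*(-8-4) + 10*(4-10)| / 2
= 93

93


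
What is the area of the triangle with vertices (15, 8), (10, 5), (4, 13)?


Area = |x1(y2-y3) + x2(y3-y1) + x3(y1-y2)| / 2
= |15*(5-13) + 10*(13-8) + 4*(8-5)| / 2
= 29

29


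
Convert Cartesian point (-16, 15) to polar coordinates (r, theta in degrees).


r = sqrt((-16)^2 + 15^2) = 21.9317
theta = atan2(15, -16) = 136.8476 degrees

r = 21.9317, theta = 136.8476 degrees


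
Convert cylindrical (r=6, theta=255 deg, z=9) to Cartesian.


x = 6 * cos(255) = -1.5529
y = 6 * sin(255) = -5.7956
z = 9

(-1.5529, -5.7956, 9)


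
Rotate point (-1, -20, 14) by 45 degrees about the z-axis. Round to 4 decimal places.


x' = -1*cos(45) - -20*sin(45) = 13.435
y' = -1*sin(45) + -20*cos(45) = -14.8492
z' = 14

(13.435, -14.8492, 14)


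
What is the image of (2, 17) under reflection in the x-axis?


Reflection across x-axis: (x, y) -> (x, -y)
(2, 17) -> (2, -17)

(2, -17)


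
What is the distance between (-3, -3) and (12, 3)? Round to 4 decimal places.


d = sqrt((12--3)^2 + (3--3)^2) = 16.1555

16.1555


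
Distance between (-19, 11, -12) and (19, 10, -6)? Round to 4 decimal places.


d = sqrt((19--19)^2 + (10-11)^2 + (-6--12)^2) = 38.4838

38.4838


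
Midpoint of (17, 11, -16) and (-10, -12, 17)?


Midpoint = ((17+-10)/2, (11+-12)/2, (-16+17)/2) = (3.5, -0.5, 0.5)

(3.5, -0.5, 0.5)


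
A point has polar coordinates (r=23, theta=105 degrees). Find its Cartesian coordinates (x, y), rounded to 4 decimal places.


x = 23 * cos(105) = -5.9528
y = 23 * sin(105) = 22.2163

(-5.9528, 22.2163)


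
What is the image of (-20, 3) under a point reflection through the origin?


Reflection through origin: (x, y) -> (-x, -y)
(-20, 3) -> (20, -3)

(20, -3)


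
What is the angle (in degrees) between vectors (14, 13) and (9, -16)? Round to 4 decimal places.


dot = 14*9 + 13*-16 = -82
|u| = 19.105, |v| = 18.3576
cos(angle) = -0.2338
angle = 103.5212 degrees

103.5212 degrees


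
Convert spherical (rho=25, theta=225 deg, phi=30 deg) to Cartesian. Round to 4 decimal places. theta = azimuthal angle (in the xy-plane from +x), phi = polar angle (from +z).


x = 25 * sin(30) * cos(225) = -8.8388
y = 25 * sin(30) * sin(225) = -8.8388
z = 25 * cos(30) = 21.6506

(-8.8388, -8.8388, 21.6506)


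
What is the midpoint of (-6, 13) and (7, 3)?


Midpoint = ((-6+7)/2, (13+3)/2) = (0.5, 8)

(0.5, 8)


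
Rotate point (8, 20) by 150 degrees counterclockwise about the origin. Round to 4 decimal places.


x' = 8*cos(150) - 20*sin(150) = -16.9282
y' = 8*sin(150) + 20*cos(150) = -13.3205

(-16.9282, -13.3205)


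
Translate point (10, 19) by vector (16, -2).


Translation: (x+dx, y+dy) = (10+16, 19+-2) = (26, 17)

(26, 17)


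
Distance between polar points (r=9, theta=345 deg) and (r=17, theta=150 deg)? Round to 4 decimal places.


d = sqrt(r1^2 + r2^2 - 2*r1*r2*cos(t2-t1))
d = sqrt(9^2 + 17^2 - 2*9*17*cos(150-345)) = 25.7987

25.7987


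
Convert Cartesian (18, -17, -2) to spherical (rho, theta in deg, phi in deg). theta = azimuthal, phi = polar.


rho = sqrt(18^2 + (-17)^2 + (-2)^2) = 24.8395
theta = atan2(-17, 18) = 316.6366 deg
phi = acos(-2/24.8395) = 94.6183 deg

rho = 24.8395, theta = 316.6366 deg, phi = 94.6183 deg


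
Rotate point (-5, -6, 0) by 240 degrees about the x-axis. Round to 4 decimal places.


x' = -5
y' = -6*cos(240) - 0*sin(240) = 3
z' = -6*sin(240) + 0*cos(240) = 5.1962

(-5, 3, 5.1962)


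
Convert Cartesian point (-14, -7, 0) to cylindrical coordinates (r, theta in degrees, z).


r = sqrt((-14)^2 + (-7)^2) = 15.6525
theta = atan2(-7, -14) = 206.5651 deg
z = 0

r = 15.6525, theta = 206.5651 deg, z = 0


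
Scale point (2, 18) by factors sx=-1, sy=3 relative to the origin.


Scaling: (x*sx, y*sy) = (2*-1, 18*3) = (-2, 54)

(-2, 54)


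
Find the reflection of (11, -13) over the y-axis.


Reflection across y-axis: (x, y) -> (-x, y)
(11, -13) -> (-11, -13)

(-11, -13)


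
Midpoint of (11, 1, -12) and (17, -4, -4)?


Midpoint = ((11+17)/2, (1+-4)/2, (-12+-4)/2) = (14, -1.5, -8)

(14, -1.5, -8)


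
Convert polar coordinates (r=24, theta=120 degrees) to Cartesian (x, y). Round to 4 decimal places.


x = 24 * cos(120) = -12
y = 24 * sin(120) = 20.7846

(-12, 20.7846)


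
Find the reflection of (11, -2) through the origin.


Reflection through origin: (x, y) -> (-x, -y)
(11, -2) -> (-11, 2)

(-11, 2)


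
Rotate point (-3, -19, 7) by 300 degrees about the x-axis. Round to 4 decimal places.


x' = -3
y' = -19*cos(300) - 7*sin(300) = -3.4378
z' = -19*sin(300) + 7*cos(300) = 19.9545

(-3, -3.4378, 19.9545)


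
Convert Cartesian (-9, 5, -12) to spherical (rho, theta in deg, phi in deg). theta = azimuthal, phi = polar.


rho = sqrt((-9)^2 + 5^2 + (-12)^2) = 15.8114
theta = atan2(5, -9) = 150.9454 deg
phi = acos(-12/15.8114) = 139.3714 deg

rho = 15.8114, theta = 150.9454 deg, phi = 139.3714 deg


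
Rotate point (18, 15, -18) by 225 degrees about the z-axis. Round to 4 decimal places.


x' = 18*cos(225) - 15*sin(225) = -2.1213
y' = 18*sin(225) + 15*cos(225) = -23.3345
z' = -18

(-2.1213, -23.3345, -18)


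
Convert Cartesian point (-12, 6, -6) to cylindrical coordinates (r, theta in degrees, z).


r = sqrt((-12)^2 + 6^2) = 13.4164
theta = atan2(6, -12) = 153.4349 deg
z = -6

r = 13.4164, theta = 153.4349 deg, z = -6


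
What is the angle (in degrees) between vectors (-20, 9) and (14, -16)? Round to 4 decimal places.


dot = -20*14 + 9*-16 = -424
|u| = 21.9317, |v| = 21.2603
cos(angle) = -0.9093
angle = 155.4137 degrees

155.4137 degrees


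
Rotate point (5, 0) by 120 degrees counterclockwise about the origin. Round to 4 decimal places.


x' = 5*cos(120) - 0*sin(120) = -2.5
y' = 5*sin(120) + 0*cos(120) = 4.3301

(-2.5, 4.3301)


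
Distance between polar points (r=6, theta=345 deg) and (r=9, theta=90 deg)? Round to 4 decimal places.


d = sqrt(r1^2 + r2^2 - 2*r1*r2*cos(t2-t1))
d = sqrt(6^2 + 9^2 - 2*6*9*cos(90-345)) = 12.0396

12.0396


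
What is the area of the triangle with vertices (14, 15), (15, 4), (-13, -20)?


Area = |x1(y2-y3) + x2(y3-y1) + x3(y1-y2)| / 2
= |14*(4--20) + 15*(-20-15) + -13*(15-4)| / 2
= 166

166


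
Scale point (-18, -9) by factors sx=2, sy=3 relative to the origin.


Scaling: (x*sx, y*sy) = (-18*2, -9*3) = (-36, -27)

(-36, -27)


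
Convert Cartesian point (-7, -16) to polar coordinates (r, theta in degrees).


r = sqrt((-7)^2 + (-16)^2) = 17.4642
theta = atan2(-16, -7) = 246.3706 degrees

r = 17.4642, theta = 246.3706 degrees


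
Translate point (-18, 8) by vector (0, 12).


Translation: (x+dx, y+dy) = (-18+0, 8+12) = (-18, 20)

(-18, 20)


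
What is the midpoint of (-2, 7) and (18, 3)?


Midpoint = ((-2+18)/2, (7+3)/2) = (8, 5)

(8, 5)


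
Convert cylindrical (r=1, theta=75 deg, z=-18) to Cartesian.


x = 1 * cos(75) = 0.2588
y = 1 * sin(75) = 0.9659
z = -18

(0.2588, 0.9659, -18)


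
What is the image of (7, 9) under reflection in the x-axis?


Reflection across x-axis: (x, y) -> (x, -y)
(7, 9) -> (7, -9)

(7, -9)


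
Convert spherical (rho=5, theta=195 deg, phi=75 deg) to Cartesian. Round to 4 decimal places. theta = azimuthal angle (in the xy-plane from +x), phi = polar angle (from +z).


x = 5 * sin(75) * cos(195) = -4.6651
y = 5 * sin(75) * sin(195) = -1.25
z = 5 * cos(75) = 1.2941

(-4.6651, -1.25, 1.2941)


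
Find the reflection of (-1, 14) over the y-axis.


Reflection across y-axis: (x, y) -> (-x, y)
(-1, 14) -> (1, 14)

(1, 14)


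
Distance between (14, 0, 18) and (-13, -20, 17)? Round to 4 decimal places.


d = sqrt((-13-14)^2 + (-20-0)^2 + (17-18)^2) = 33.6155

33.6155


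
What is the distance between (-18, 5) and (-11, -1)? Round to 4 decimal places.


d = sqrt((-11--18)^2 + (-1-5)^2) = 9.2195

9.2195


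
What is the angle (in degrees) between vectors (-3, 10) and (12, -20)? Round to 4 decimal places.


dot = -3*12 + 10*-20 = -236
|u| = 10.4403, |v| = 23.3238
cos(angle) = -0.9692
angle = 165.7355 degrees

165.7355 degrees


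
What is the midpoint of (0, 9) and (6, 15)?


Midpoint = ((0+6)/2, (9+15)/2) = (3, 12)

(3, 12)


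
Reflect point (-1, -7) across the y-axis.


Reflection across y-axis: (x, y) -> (-x, y)
(-1, -7) -> (1, -7)

(1, -7)


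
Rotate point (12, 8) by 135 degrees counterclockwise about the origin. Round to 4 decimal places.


x' = 12*cos(135) - 8*sin(135) = -14.1421
y' = 12*sin(135) + 8*cos(135) = 2.8284

(-14.1421, 2.8284)


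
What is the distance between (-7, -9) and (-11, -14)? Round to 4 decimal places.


d = sqrt((-11--7)^2 + (-14--9)^2) = 6.4031

6.4031


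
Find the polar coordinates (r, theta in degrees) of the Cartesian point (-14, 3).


r = sqrt((-14)^2 + 3^2) = 14.3178
theta = atan2(3, -14) = 167.9052 degrees

r = 14.3178, theta = 167.9052 degrees


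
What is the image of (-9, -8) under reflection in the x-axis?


Reflection across x-axis: (x, y) -> (x, -y)
(-9, -8) -> (-9, 8)

(-9, 8)


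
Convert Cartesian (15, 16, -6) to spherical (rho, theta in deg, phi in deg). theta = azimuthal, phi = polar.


rho = sqrt(15^2 + 16^2 + (-6)^2) = 22.7376
theta = atan2(16, 15) = 46.8476 deg
phi = acos(-6/22.7376) = 105.3004 deg

rho = 22.7376, theta = 46.8476 deg, phi = 105.3004 deg


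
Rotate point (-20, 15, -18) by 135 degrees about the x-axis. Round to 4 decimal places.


x' = -20
y' = 15*cos(135) - -18*sin(135) = 2.1213
z' = 15*sin(135) + -18*cos(135) = 23.3345

(-20, 2.1213, 23.3345)


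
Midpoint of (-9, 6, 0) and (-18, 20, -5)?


Midpoint = ((-9+-18)/2, (6+20)/2, (0+-5)/2) = (-13.5, 13, -2.5)

(-13.5, 13, -2.5)


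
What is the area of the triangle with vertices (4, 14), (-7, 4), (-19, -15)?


Area = |x1(y2-y3) + x2(y3-y1) + x3(y1-y2)| / 2
= |4*(4--15) + -7*(-15-14) + -19*(14-4)| / 2
= 44.5

44.5


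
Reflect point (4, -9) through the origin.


Reflection through origin: (x, y) -> (-x, -y)
(4, -9) -> (-4, 9)

(-4, 9)


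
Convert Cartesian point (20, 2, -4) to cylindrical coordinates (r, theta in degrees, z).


r = sqrt(20^2 + 2^2) = 20.0998
theta = atan2(2, 20) = 5.7106 deg
z = -4

r = 20.0998, theta = 5.7106 deg, z = -4


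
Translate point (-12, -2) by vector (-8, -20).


Translation: (x+dx, y+dy) = (-12+-8, -2+-20) = (-20, -22)

(-20, -22)


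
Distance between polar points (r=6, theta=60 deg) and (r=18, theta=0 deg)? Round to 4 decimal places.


d = sqrt(r1^2 + r2^2 - 2*r1*r2*cos(t2-t1))
d = sqrt(6^2 + 18^2 - 2*6*18*cos(0-60)) = 15.8745

15.8745


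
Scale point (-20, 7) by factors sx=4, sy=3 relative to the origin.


Scaling: (x*sx, y*sy) = (-20*4, 7*3) = (-80, 21)

(-80, 21)


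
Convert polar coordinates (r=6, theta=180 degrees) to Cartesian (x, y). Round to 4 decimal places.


x = 6 * cos(180) = -6
y = 6 * sin(180) = 0

(-6, 0)


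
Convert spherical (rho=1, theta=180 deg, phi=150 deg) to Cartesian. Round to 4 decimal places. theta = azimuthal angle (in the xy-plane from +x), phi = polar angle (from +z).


x = 1 * sin(150) * cos(180) = -0.5
y = 1 * sin(150) * sin(180) = 0
z = 1 * cos(150) = -0.866

(-0.5, 0, -0.866)


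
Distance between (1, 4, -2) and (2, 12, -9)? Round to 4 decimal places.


d = sqrt((2-1)^2 + (12-4)^2 + (-9--2)^2) = 10.6771

10.6771


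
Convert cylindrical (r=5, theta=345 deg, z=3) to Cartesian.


x = 5 * cos(345) = 4.8296
y = 5 * sin(345) = -1.2941
z = 3

(4.8296, -1.2941, 3)


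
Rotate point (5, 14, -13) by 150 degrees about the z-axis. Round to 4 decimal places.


x' = 5*cos(150) - 14*sin(150) = -11.3301
y' = 5*sin(150) + 14*cos(150) = -9.6244
z' = -13

(-11.3301, -9.6244, -13)


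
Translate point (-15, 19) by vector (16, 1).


Translation: (x+dx, y+dy) = (-15+16, 19+1) = (1, 20)

(1, 20)


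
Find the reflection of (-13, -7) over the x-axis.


Reflection across x-axis: (x, y) -> (x, -y)
(-13, -7) -> (-13, 7)

(-13, 7)


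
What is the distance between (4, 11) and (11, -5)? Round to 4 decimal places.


d = sqrt((11-4)^2 + (-5-11)^2) = 17.4642

17.4642


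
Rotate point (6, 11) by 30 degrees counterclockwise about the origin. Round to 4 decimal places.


x' = 6*cos(30) - 11*sin(30) = -0.3038
y' = 6*sin(30) + 11*cos(30) = 12.5263

(-0.3038, 12.5263)


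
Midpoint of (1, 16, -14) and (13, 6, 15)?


Midpoint = ((1+13)/2, (16+6)/2, (-14+15)/2) = (7, 11, 0.5)

(7, 11, 0.5)


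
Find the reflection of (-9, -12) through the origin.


Reflection through origin: (x, y) -> (-x, -y)
(-9, -12) -> (9, 12)

(9, 12)


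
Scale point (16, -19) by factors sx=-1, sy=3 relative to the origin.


Scaling: (x*sx, y*sy) = (16*-1, -19*3) = (-16, -57)

(-16, -57)


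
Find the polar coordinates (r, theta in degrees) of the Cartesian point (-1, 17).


r = sqrt((-1)^2 + 17^2) = 17.0294
theta = atan2(17, -1) = 93.3665 degrees

r = 17.0294, theta = 93.3665 degrees


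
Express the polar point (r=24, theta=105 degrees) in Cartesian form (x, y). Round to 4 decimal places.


x = 24 * cos(105) = -6.2117
y = 24 * sin(105) = 23.1822

(-6.2117, 23.1822)


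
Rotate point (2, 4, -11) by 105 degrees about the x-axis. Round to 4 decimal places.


x' = 2
y' = 4*cos(105) - -11*sin(105) = 9.5899
z' = 4*sin(105) + -11*cos(105) = 6.7107

(2, 9.5899, 6.7107)


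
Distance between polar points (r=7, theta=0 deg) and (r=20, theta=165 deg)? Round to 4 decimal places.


d = sqrt(r1^2 + r2^2 - 2*r1*r2*cos(t2-t1))
d = sqrt(7^2 + 20^2 - 2*7*20*cos(165-0)) = 26.8227

26.8227


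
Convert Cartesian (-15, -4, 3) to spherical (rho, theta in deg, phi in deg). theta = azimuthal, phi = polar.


rho = sqrt((-15)^2 + (-4)^2 + 3^2) = 15.8114
theta = atan2(-4, -15) = 194.9314 deg
phi = acos(3/15.8114) = 79.0626 deg

rho = 15.8114, theta = 194.9314 deg, phi = 79.0626 deg


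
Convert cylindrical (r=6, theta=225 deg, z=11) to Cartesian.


x = 6 * cos(225) = -4.2426
y = 6 * sin(225) = -4.2426
z = 11

(-4.2426, -4.2426, 11)


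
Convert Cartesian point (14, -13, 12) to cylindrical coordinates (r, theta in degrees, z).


r = sqrt(14^2 + (-13)^2) = 19.105
theta = atan2(-13, 14) = 317.1211 deg
z = 12

r = 19.105, theta = 317.1211 deg, z = 12


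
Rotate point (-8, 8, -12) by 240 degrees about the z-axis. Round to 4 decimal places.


x' = -8*cos(240) - 8*sin(240) = 10.9282
y' = -8*sin(240) + 8*cos(240) = 2.9282
z' = -12

(10.9282, 2.9282, -12)


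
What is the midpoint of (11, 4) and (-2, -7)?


Midpoint = ((11+-2)/2, (4+-7)/2) = (4.5, -1.5)

(4.5, -1.5)


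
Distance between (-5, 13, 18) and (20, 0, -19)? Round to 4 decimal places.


d = sqrt((20--5)^2 + (0-13)^2 + (-19-18)^2) = 46.5081

46.5081


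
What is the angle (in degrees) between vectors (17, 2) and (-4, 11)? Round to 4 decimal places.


dot = 17*-4 + 2*11 = -46
|u| = 17.1172, |v| = 11.7047
cos(angle) = -0.2296
angle = 103.2733 degrees

103.2733 degrees


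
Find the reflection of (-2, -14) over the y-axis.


Reflection across y-axis: (x, y) -> (-x, y)
(-2, -14) -> (2, -14)

(2, -14)


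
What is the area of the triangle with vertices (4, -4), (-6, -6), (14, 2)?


Area = |x1(y2-y3) + x2(y3-y1) + x3(y1-y2)| / 2
= |4*(-6-2) + -6*(2--4) + 14*(-4--6)| / 2
= 20

20


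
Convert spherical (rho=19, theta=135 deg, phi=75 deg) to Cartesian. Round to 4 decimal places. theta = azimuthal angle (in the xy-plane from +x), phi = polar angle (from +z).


x = 19 * sin(75) * cos(135) = -12.9772
y = 19 * sin(75) * sin(135) = 12.9772
z = 19 * cos(75) = 4.9176

(-12.9772, 12.9772, 4.9176)


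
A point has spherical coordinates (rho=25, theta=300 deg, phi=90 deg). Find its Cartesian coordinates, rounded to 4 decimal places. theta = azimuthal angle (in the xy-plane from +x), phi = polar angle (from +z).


x = 25 * sin(90) * cos(300) = 12.5
y = 25 * sin(90) * sin(300) = -21.6506
z = 25 * cos(90) = 0

(12.5, -21.6506, 0)


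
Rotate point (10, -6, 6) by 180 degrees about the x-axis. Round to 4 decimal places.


x' = 10
y' = -6*cos(180) - 6*sin(180) = 6
z' = -6*sin(180) + 6*cos(180) = -6

(10, 6, -6)


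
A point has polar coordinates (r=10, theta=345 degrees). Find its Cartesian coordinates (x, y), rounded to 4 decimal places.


x = 10 * cos(345) = 9.6593
y = 10 * sin(345) = -2.5882

(9.6593, -2.5882)


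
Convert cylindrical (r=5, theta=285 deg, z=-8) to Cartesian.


x = 5 * cos(285) = 1.2941
y = 5 * sin(285) = -4.8296
z = -8

(1.2941, -4.8296, -8)


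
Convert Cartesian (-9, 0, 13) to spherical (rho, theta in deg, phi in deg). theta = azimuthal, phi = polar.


rho = sqrt((-9)^2 + 0^2 + 13^2) = 15.8114
theta = atan2(0, -9) = 180 deg
phi = acos(13/15.8114) = 34.6952 deg

rho = 15.8114, theta = 180 deg, phi = 34.6952 deg
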